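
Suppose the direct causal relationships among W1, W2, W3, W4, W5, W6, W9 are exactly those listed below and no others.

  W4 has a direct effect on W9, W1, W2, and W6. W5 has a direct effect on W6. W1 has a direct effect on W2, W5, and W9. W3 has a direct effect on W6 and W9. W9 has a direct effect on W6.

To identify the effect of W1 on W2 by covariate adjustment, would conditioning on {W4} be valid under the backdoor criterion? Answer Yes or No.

Yes

Backdoor paths from W1 to W2 (paths whose first edge points into W1):
  P1: W1 <- W4 -> W2
Condition 1 (no descendant of W1 in the set): holds — descendants of W1 are {W2, W5, W6, W9}; none are in {W4}.
Condition 2 (every backdoor path blocked by {W4}):
  P1: blocked at fork node W4 ∈ conditioning set.
{W4} satisfies the backdoor criterion.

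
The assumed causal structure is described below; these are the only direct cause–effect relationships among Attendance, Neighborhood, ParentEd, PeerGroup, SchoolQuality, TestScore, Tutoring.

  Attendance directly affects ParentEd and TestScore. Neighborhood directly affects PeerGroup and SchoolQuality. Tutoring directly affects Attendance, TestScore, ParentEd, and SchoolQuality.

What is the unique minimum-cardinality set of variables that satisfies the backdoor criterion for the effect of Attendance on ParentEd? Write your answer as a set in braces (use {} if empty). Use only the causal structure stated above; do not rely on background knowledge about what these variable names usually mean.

{Tutoring}

Variables eligible for adjustment (non-descendants of Attendance, excluding Attendance and ParentEd): {Neighborhood, PeerGroup, SchoolQuality, Tutoring}.
Backdoor paths from Attendance to ParentEd:
  P1: Attendance <- Tutoring -> ParentEd
The empty set is not sufficient: P1 (Attendance <- Tutoring -> ParentEd) has no collider blocking it and no conditioned non-collider, so it is open.
Try {Tutoring}:
  P1: blocked at fork node Tutoring ∈ conditioning set.
{Tutoring} contains no descendant of Attendance and blocks every backdoor path.
No other singleton works — e.g. {Neighborhood} leaves P1 open — so {Tutoring} is the unique smallest valid adjustment set.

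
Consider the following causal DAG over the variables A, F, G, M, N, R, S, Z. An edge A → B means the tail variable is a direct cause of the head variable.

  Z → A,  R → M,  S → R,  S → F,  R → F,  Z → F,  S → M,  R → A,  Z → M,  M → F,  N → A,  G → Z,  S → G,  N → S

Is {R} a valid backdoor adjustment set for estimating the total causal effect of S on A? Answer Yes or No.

Backdoor paths from S to A (paths whose first edge points into S):
  P1: S <- N -> A
Condition 1 (no descendant of S in the set): FAILS — R is a descendant of S.
Condition 2 (every backdoor path blocked by {R}):
  P1: open — no interior node is in the conditioning set.
{R} does not satisfy the backdoor criterion.

No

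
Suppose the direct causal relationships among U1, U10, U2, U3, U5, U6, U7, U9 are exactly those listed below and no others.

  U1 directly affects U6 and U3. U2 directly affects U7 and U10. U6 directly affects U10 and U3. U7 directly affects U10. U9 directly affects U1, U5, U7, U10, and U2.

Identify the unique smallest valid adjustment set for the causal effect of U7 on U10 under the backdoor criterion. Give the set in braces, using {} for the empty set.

Variables eligible for adjustment (non-descendants of U7, excluding U7 and U10): {U1, U2, U3, U5, U6, U9}.
Backdoor paths from U7 to U10:
  P1: U7 <- U9 -> U1 -> U6 -> U10
  P2: U7 <- U9 -> U1 -> U3 <- U6 -> U10
  P3: U7 <- U9 -> U2 -> U10
  P4: U7 <- U9 -> U10
  P5: U7 <- U2 <- U9 -> U1 -> U6 -> U10
  P6: U7 <- U2 <- U9 -> U1 -> U3 <- U6 -> U10
  P7: U7 <- U2 <- U9 -> U10
  P8: U7 <- U2 -> U10
The empty set is not sufficient: P1 (U7 <- U9 -> U1 -> U6 -> U10) has no collider blocking it and no conditioned non-collider, so it is open.
Try {U2, U9}:
  P1: blocked at fork node U9 ∈ conditioning set.
  P2: blocked at fork node U9 ∈ conditioning set.
  P3: blocked at fork node U9 ∈ conditioning set.
  P4: blocked at fork node U9 ∈ conditioning set.
  P5: blocked at chain node U2 ∈ conditioning set.
  P6: blocked at chain node U2 ∈ conditioning set.
  P7: blocked at chain node U2 ∈ conditioning set.
  P8: blocked at fork node U2 ∈ conditioning set.
{U2, U9} contains no descendant of U7 and blocks every backdoor path.
Every element of {U2, U9} is needed (dropping U2 leaves P8 open; dropping U9 leaves P1 open), so no proper subset is valid.
Among all size-2 subsets of the eligible variables, only {U2, U9} blocks every backdoor path, so it is the unique smallest valid adjustment set.

{U2, U9}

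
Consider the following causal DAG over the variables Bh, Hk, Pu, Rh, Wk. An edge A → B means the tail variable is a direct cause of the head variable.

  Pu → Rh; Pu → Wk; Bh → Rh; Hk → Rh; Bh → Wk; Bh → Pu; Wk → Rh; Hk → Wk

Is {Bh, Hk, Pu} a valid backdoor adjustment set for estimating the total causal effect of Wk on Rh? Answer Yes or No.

Backdoor paths from Wk to Rh (paths whose first edge points into Wk):
  P1: Wk <- Bh -> Pu -> Rh
  P2: Wk <- Bh -> Rh
  P3: Wk <- Pu <- Bh -> Rh
  P4: Wk <- Pu -> Rh
  P5: Wk <- Hk -> Rh
Condition 1 (no descendant of Wk in the set): holds — descendants of Wk are {Rh}; none are in {Bh, Hk, Pu}.
Condition 2 (every backdoor path blocked by {Bh, Hk, Pu}):
  P1: blocked at fork node Bh ∈ conditioning set.
  P2: blocked at fork node Bh ∈ conditioning set.
  P3: blocked at chain node Pu ∈ conditioning set.
  P4: blocked at fork node Pu ∈ conditioning set.
  P5: blocked at fork node Hk ∈ conditioning set.
{Bh, Hk, Pu} satisfies the backdoor criterion.

Yes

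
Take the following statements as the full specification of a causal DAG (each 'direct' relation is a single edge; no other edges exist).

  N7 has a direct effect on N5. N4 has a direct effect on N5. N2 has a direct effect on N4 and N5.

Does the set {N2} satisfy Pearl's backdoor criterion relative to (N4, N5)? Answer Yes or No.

Yes

Backdoor paths from N4 to N5 (paths whose first edge points into N4):
  P1: N4 <- N2 -> N5
Condition 1 (no descendant of N4 in the set): holds — descendants of N4 are {N5}; none are in {N2}.
Condition 2 (every backdoor path blocked by {N2}):
  P1: blocked at fork node N2 ∈ conditioning set.
{N2} satisfies the backdoor criterion.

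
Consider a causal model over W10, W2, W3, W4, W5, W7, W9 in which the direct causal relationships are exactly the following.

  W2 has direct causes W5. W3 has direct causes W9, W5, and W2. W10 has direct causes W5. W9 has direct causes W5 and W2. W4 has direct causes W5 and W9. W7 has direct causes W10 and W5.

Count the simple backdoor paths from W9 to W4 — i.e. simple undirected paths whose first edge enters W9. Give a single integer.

A backdoor path from W9 to W4 is any simple undirected path whose first edge points into W9 (i.e. leaves W9 via a parent).
Parents of W9: {W2, W5}.
Enumerating:
  P1: W9 <- W5 -> W4
  P2: W9 <- W2 <- W5 -> W4
  P3: W9 <- W2 -> W3 <- W5 -> W4
That exhausts the simple backdoor paths. Count: 3.

3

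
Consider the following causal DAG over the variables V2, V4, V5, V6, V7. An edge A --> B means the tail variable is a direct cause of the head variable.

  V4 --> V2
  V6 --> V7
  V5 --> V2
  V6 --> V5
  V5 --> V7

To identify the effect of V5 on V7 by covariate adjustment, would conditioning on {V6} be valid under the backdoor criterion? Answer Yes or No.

Backdoor paths from V5 to V7 (paths whose first edge points into V5):
  P1: V5 <- V6 -> V7
Condition 1 (no descendant of V5 in the set): holds — descendants of V5 are {V2, V7}; none are in {V6}.
Condition 2 (every backdoor path blocked by {V6}):
  P1: blocked at fork node V6 ∈ conditioning set.
{V6} satisfies the backdoor criterion.

Yes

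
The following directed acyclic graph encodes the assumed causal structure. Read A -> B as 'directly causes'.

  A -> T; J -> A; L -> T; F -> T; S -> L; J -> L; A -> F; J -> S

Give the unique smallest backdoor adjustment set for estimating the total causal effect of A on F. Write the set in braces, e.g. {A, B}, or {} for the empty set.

Variables eligible for adjustment (non-descendants of A, excluding A and F): {J, L, S}.
Backdoor paths from A to F:
  P1: A <- J -> S -> L -> T <- F
  P2: A <- J -> L -> T <- F
Each backdoor path contains an unconditioned collider, so every path is already blocked with the empty conditioning set:
  P1: blocked at collider T (neither it nor any descendant is in the conditioning set).
  P2: blocked at collider T (neither it nor any descendant is in the conditioning set).
The empty set is therefore the unique smallest valid set.

{}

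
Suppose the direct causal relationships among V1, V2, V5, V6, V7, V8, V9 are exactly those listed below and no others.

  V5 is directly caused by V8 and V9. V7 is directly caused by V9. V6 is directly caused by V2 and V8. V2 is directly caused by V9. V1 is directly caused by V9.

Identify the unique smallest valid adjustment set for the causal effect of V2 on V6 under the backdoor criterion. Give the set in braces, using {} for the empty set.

{}

Variables eligible for adjustment (non-descendants of V2, excluding V2 and V6): {V1, V5, V7, V8, V9}.
Backdoor paths from V2 to V6:
  P1: V2 <- V9 -> V5 <- V8 -> V6
Each backdoor path contains an unconditioned collider, so every path is already blocked with the empty conditioning set:
  P1: blocked at collider V5 (neither it nor any descendant is in the conditioning set).
The empty set is therefore the unique smallest valid set.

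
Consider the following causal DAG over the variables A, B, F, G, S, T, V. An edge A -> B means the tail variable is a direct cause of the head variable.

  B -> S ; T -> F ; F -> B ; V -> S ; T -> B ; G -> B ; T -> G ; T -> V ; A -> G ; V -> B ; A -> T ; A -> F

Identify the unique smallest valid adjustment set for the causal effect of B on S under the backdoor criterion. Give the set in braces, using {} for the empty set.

{V}

Variables eligible for adjustment (non-descendants of B, excluding B and S): {A, F, G, T, V}.
Backdoor paths from B to S:
  P1: B <- T -> V -> S
  P2: B <- V -> S
  P3: B <- G <- A -> T -> V -> S
  P4: B <- G <- A -> F <- T -> V -> S
  P5: B <- G <- T -> V -> S
  P6: B <- F <- A -> T -> V -> S
  P7: B <- F <- A -> G <- T -> V -> S
  P8: B <- F <- T -> V -> S
The empty set is not sufficient: P1 (B <- T -> V -> S) has no collider blocking it and no conditioned non-collider, so it is open.
Try {V}:
  P1: blocked at chain node V ∈ conditioning set.
  P2: blocked at fork node V ∈ conditioning set.
  P3: blocked at chain node V ∈ conditioning set.
  P4: blocked at collider F (neither it nor any descendant is in the conditioning set).
  P5: blocked at chain node V ∈ conditioning set.
  P6: blocked at chain node V ∈ conditioning set.
  P7: blocked at collider G (neither it nor any descendant is in the conditioning set).
  P8: blocked at chain node V ∈ conditioning set.
{V} contains no descendant of B and blocks every backdoor path.
No other singleton works — e.g. {A} leaves P1 open — so {V} is the unique smallest valid adjustment set.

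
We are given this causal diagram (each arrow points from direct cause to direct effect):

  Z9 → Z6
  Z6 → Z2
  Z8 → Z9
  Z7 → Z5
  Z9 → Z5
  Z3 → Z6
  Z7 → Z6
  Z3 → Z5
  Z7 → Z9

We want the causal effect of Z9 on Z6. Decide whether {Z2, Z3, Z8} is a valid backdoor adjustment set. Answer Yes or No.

No

Backdoor paths from Z9 to Z6 (paths whose first edge points into Z9):
  P1: Z9 <- Z7 -> Z6
  P2: Z9 <- Z7 -> Z5 <- Z3 -> Z6
Condition 1 (no descendant of Z9 in the set): FAILS — Z2 is a descendant of Z9.
Condition 2 (every backdoor path blocked by {Z2, Z3, Z8}):
  P1: open — no interior node is in the conditioning set.
  P2: blocked at collider Z5 (neither it nor any descendant is in the conditioning set).
{Z2, Z3, Z8} does not satisfy the backdoor criterion.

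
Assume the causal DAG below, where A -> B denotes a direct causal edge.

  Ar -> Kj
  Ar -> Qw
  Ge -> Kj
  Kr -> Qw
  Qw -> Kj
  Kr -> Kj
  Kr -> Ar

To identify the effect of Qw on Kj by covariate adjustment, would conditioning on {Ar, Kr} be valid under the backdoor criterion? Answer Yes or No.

Backdoor paths from Qw to Kj (paths whose first edge points into Qw):
  P1: Qw <- Kr -> Ar -> Kj
  P2: Qw <- Kr -> Kj
  P3: Qw <- Ar <- Kr -> Kj
  P4: Qw <- Ar -> Kj
Condition 1 (no descendant of Qw in the set): holds — descendants of Qw are {Kj}; none are in {Ar, Kr}.
Condition 2 (every backdoor path blocked by {Ar, Kr}):
  P1: blocked at fork node Kr ∈ conditioning set.
  P2: blocked at fork node Kr ∈ conditioning set.
  P3: blocked at chain node Ar ∈ conditioning set.
  P4: blocked at fork node Ar ∈ conditioning set.
{Ar, Kr} satisfies the backdoor criterion.

Yes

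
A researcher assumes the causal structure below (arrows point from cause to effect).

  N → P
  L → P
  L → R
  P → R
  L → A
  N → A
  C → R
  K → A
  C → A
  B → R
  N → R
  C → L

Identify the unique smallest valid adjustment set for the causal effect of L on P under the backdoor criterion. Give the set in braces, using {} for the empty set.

{}

Variables eligible for adjustment (non-descendants of L, excluding L and P): {B, C, K, N}.
Backdoor paths from L to P:
  P1: L <- C -> A <- N -> P
  P2: L <- C -> A <- N -> R <- P
  P3: L <- C -> R <- N -> P
  P4: L <- C -> R <- P
Each backdoor path contains an unconditioned collider, so every path is already blocked with the empty conditioning set:
  P1: blocked at collider A (neither it nor any descendant is in the conditioning set).
  P2: blocked at collider A (neither it nor any descendant is in the conditioning set).
  P3: blocked at collider R (neither it nor any descendant is in the conditioning set).
  P4: blocked at collider R (neither it nor any descendant is in the conditioning set).
The empty set is therefore the unique smallest valid set.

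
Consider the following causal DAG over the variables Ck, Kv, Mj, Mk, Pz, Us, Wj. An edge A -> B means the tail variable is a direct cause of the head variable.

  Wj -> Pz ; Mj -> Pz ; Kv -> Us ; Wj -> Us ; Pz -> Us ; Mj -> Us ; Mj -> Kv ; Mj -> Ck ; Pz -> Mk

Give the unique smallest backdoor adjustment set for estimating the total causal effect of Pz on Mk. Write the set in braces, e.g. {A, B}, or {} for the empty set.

Variables eligible for adjustment (non-descendants of Pz, excluding Pz and Mk): {Ck, Kv, Mj, Wj}.
Backdoor paths from Pz to Mk:
  (none)
With no backdoor paths the empty set already satisfies the criterion, and it is trivially minimal.

{}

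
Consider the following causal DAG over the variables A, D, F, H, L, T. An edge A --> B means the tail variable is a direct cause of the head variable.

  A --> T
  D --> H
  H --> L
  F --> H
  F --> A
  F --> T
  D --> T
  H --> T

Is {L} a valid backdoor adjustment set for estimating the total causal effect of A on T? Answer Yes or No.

No

Backdoor paths from A to T (paths whose first edge points into A):
  P1: A <- F -> H <- D -> T
  P2: A <- F -> H -> T
  P3: A <- F -> T
Condition 1 (no descendant of A in the set): holds — descendants of A are {T}; none are in {L}.
Condition 2 (every backdoor path blocked by {L}):
  P1: open — collider(s) H are conditioned on (or have a conditioned descendant) and no non-collider on the path is in the set.
  P2: open — no interior node is in the conditioning set.
  P3: open — no interior node is in the conditioning set.
{L} does not satisfy the backdoor criterion.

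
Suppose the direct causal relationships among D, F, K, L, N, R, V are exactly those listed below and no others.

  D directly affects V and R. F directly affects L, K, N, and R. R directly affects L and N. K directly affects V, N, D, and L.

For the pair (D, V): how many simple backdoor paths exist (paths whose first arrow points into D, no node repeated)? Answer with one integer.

A backdoor path from D to V is any simple undirected path whose first edge points into D (i.e. leaves D via a parent).
Parents of D: {K}.
Enumerating:
  P1: D <- K -> V
That exhausts the simple backdoor paths. Count: 1.

1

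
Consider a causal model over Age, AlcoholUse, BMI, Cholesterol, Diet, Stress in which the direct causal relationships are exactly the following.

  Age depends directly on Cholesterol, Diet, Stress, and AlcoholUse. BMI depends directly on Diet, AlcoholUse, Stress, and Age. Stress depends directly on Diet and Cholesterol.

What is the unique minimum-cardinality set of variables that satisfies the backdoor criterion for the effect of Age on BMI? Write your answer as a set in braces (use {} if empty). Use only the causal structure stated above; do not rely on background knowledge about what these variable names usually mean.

{AlcoholUse, Diet, Stress}

Variables eligible for adjustment (non-descendants of Age, excluding Age and BMI): {AlcoholUse, Cholesterol, Diet, Stress}.
Backdoor paths from Age to BMI:
  P1: Age <- AlcoholUse -> BMI
  P2: Age <- Diet -> Stress -> BMI
  P3: Age <- Diet -> BMI
  P4: Age <- Cholesterol -> Stress <- Diet -> BMI
  P5: Age <- Cholesterol -> Stress -> BMI
  P6: Age <- Stress <- Diet -> BMI
  P7: Age <- Stress -> BMI
The empty set is not sufficient: P1 (Age <- AlcoholUse -> BMI) has no collider blocking it and no conditioned non-collider, so it is open.
Try {AlcoholUse, Diet, Stress}:
  P1: blocked at fork node AlcoholUse ∈ conditioning set.
  P2: blocked at fork node Diet ∈ conditioning set.
  P3: blocked at fork node Diet ∈ conditioning set.
  P4: blocked at fork node Diet ∈ conditioning set.
  P5: blocked at chain node Stress ∈ conditioning set.
  P6: blocked at chain node Stress ∈ conditioning set.
  P7: blocked at fork node Stress ∈ conditioning set.
{AlcoholUse, Diet, Stress} contains no descendant of Age and blocks every backdoor path.
Every element of {AlcoholUse, Diet, Stress} is needed (dropping AlcoholUse leaves P1 open; dropping Diet leaves P3 open; dropping Stress leaves P5 open), so no proper subset is valid.
Among all size-3 subsets of the eligible variables, only {AlcoholUse, Diet, Stress} blocks every backdoor path, so it is the unique smallest valid adjustment set.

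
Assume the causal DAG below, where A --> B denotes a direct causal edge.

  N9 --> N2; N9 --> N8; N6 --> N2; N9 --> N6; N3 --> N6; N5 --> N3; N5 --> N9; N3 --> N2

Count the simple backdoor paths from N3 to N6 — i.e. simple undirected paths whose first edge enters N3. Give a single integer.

2

A backdoor path from N3 to N6 is any simple undirected path whose first edge points into N3 (i.e. leaves N3 via a parent).
Parents of N3: {N5}.
Enumerating:
  P1: N3 <- N5 -> N9 -> N6
  P2: N3 <- N5 -> N9 -> N2 <- N6
That exhausts the simple backdoor paths. Count: 2.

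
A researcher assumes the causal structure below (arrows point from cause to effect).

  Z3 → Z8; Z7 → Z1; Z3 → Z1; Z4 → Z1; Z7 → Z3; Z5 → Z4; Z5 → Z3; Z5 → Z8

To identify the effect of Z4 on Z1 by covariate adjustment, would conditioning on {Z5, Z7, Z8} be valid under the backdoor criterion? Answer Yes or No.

Yes

Backdoor paths from Z4 to Z1 (paths whose first edge points into Z4):
  P1: Z4 <- Z5 -> Z3 <- Z7 -> Z1
  P2: Z4 <- Z5 -> Z3 -> Z1
  P3: Z4 <- Z5 -> Z8 <- Z3 <- Z7 -> Z1
  P4: Z4 <- Z5 -> Z8 <- Z3 -> Z1
Condition 1 (no descendant of Z4 in the set): holds — descendants of Z4 are {Z1}; none are in {Z5, Z7, Z8}.
Condition 2 (every backdoor path blocked by {Z5, Z7, Z8}):
  P1: blocked at fork node Z5 ∈ conditioning set.
  P2: blocked at fork node Z5 ∈ conditioning set.
  P3: blocked at fork node Z5 ∈ conditioning set.
  P4: blocked at fork node Z5 ∈ conditioning set.
{Z5, Z7, Z8} satisfies the backdoor criterion.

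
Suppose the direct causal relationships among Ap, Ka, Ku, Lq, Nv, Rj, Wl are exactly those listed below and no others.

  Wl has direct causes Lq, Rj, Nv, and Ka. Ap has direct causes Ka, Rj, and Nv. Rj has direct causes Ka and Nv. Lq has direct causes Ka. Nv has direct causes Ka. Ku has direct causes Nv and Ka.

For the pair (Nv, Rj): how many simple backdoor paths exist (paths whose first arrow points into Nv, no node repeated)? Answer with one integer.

4

A backdoor path from Nv to Rj is any simple undirected path whose first edge points into Nv (i.e. leaves Nv via a parent).
Parents of Nv: {Ka}.
Enumerating:
  P1: Nv <- Ka -> Rj
  P2: Nv <- Ka -> Ap <- Rj
  P3: Nv <- Ka -> Lq -> Wl <- Rj
  P4: Nv <- Ka -> Wl <- Rj
That exhausts the simple backdoor paths. Count: 4.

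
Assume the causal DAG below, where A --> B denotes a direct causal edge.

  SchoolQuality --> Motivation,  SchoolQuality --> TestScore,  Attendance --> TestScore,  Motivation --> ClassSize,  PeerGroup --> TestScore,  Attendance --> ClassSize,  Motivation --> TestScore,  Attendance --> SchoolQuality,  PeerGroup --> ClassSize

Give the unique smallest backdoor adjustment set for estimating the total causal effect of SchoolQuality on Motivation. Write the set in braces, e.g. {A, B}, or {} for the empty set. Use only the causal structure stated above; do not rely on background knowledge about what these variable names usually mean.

{}

Variables eligible for adjustment (non-descendants of SchoolQuality, excluding SchoolQuality and Motivation): {Attendance, PeerGroup}.
Backdoor paths from SchoolQuality to Motivation:
  P1: SchoolQuality <- Attendance -> TestScore <- PeerGroup -> ClassSize <- Motivation
  P2: SchoolQuality <- Attendance -> TestScore <- Motivation
  P3: SchoolQuality <- Attendance -> ClassSize <- PeerGroup -> TestScore <- Motivation
  P4: SchoolQuality <- Attendance -> ClassSize <- Motivation
Each backdoor path contains an unconditioned collider, so every path is already blocked with the empty conditioning set:
  P1: blocked at collider TestScore (neither it nor any descendant is in the conditioning set).
  P2: blocked at collider TestScore (neither it nor any descendant is in the conditioning set).
  P3: blocked at collider ClassSize (neither it nor any descendant is in the conditioning set).
  P4: blocked at collider ClassSize (neither it nor any descendant is in the conditioning set).
The empty set is therefore the unique smallest valid set.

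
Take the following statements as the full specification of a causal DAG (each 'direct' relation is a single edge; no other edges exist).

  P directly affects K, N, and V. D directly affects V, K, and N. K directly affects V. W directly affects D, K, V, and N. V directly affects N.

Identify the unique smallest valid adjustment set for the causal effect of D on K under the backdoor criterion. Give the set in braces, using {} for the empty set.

Variables eligible for adjustment (non-descendants of D, excluding D and K): {P, W}.
Backdoor paths from D to K:
  P1: D <- W -> K
  P2: D <- W -> V <- P -> K
  P3: D <- W -> V <- K
  P4: D <- W -> V -> N <- P -> K
  P5: D <- W -> N <- P -> K
  P6: D <- W -> N <- P -> V <- K
  P7: D <- W -> N <- V <- P -> K
  P8: D <- W -> N <- V <- K
The empty set is not sufficient: P1 (D <- W -> K) has no collider blocking it and no conditioned non-collider, so it is open.
Try {W}:
  P1: blocked at fork node W ∈ conditioning set.
  P2: blocked at fork node W ∈ conditioning set.
  P3: blocked at fork node W ∈ conditioning set.
  P4: blocked at fork node W ∈ conditioning set.
  P5: blocked at fork node W ∈ conditioning set.
  P6: blocked at fork node W ∈ conditioning set.
  P7: blocked at fork node W ∈ conditioning set.
  P8: blocked at fork node W ∈ conditioning set.
{W} contains no descendant of D and blocks every backdoor path.
No other singleton works — e.g. {P} leaves P1 open — so {W} is the unique smallest valid adjustment set.

{W}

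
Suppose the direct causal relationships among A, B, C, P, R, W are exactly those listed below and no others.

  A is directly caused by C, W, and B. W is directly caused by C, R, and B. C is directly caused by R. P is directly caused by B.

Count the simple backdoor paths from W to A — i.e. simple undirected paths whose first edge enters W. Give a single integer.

A backdoor path from W to A is any simple undirected path whose first edge points into W (i.e. leaves W via a parent).
Parents of W: {B, C, R}.
Enumerating:
  P1: W <- R -> C -> A
  P2: W <- B -> A
  P3: W <- C -> A
That exhausts the simple backdoor paths. Count: 3.

3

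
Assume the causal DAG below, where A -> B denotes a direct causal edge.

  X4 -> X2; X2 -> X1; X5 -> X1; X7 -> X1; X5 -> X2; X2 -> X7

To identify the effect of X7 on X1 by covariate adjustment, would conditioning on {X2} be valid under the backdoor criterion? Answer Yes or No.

Backdoor paths from X7 to X1 (paths whose first edge points into X7):
  P1: X7 <- X2 <- X5 -> X1
  P2: X7 <- X2 -> X1
Condition 1 (no descendant of X7 in the set): holds — descendants of X7 are {X1}; none are in {X2}.
Condition 2 (every backdoor path blocked by {X2}):
  P1: blocked at chain node X2 ∈ conditioning set.
  P2: blocked at fork node X2 ∈ conditioning set.
{X2} satisfies the backdoor criterion.

Yes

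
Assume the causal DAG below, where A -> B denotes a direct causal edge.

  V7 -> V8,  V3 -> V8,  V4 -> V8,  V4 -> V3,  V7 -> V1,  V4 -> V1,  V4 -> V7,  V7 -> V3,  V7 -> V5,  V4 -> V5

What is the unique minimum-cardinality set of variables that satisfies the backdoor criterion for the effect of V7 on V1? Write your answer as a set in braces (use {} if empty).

Variables eligible for adjustment (non-descendants of V7, excluding V7 and V1): {V4}.
Backdoor paths from V7 to V1:
  P1: V7 <- V4 -> V1
The empty set is not sufficient: P1 (V7 <- V4 -> V1) has no collider blocking it and no conditioned non-collider, so it is open.
Try {V4}:
  P1: blocked at fork node V4 ∈ conditioning set.
{V4} contains no descendant of V7 and blocks every backdoor path.
{V4} is the unique smallest valid adjustment set.

{V4}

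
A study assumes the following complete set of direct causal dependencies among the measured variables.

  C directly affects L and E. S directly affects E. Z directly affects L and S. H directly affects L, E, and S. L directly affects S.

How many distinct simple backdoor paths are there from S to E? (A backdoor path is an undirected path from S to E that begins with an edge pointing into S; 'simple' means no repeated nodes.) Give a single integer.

A backdoor path from S to E is any simple undirected path whose first edge points into S (i.e. leaves S via a parent).
Parents of S: {H, L, Z}.
Enumerating:
  P1: S <- Z -> L <- H -> E
  P2: S <- Z -> L <- C -> E
  P3: S <- H -> L <- C -> E
  P4: S <- H -> E
  P5: S <- L <- H -> E
  P6: S <- L <- C -> E
That exhausts the simple backdoor paths. Count: 6.

6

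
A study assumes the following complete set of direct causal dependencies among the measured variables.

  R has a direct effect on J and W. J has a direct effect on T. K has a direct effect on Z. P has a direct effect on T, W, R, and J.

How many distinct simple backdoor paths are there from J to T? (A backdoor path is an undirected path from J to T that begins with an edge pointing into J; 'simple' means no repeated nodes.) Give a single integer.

A backdoor path from J to T is any simple undirected path whose first edge points into J (i.e. leaves J via a parent).
Parents of J: {P, R}.
Enumerating:
  P1: J <- P -> T
  P2: J <- R <- P -> T
  P3: J <- R -> W <- P -> T
That exhausts the simple backdoor paths. Count: 3.

3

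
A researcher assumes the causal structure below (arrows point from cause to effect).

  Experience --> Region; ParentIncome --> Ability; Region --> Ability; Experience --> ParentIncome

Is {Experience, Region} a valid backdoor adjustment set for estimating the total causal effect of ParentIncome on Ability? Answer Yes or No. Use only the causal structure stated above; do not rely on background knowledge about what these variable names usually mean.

Backdoor paths from ParentIncome to Ability (paths whose first edge points into ParentIncome):
  P1: ParentIncome <- Experience -> Region -> Ability
Condition 1 (no descendant of ParentIncome in the set): holds — descendants of ParentIncome are {Ability}; none are in {Experience, Region}.
Condition 2 (every backdoor path blocked by {Experience, Region}):
  P1: blocked at fork node Experience ∈ conditioning set.
{Experience, Region} satisfies the backdoor criterion.

Yes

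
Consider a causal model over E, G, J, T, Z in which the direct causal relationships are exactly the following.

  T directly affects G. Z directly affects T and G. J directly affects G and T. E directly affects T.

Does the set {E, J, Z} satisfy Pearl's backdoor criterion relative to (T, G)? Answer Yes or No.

Backdoor paths from T to G (paths whose first edge points into T):
  P1: T <- J -> G
  P2: T <- Z -> G
Condition 1 (no descendant of T in the set): holds — descendants of T are {G}; none are in {E, J, Z}.
Condition 2 (every backdoor path blocked by {E, J, Z}):
  P1: blocked at fork node J ∈ conditioning set.
  P2: blocked at fork node Z ∈ conditioning set.
{E, J, Z} satisfies the backdoor criterion.

Yes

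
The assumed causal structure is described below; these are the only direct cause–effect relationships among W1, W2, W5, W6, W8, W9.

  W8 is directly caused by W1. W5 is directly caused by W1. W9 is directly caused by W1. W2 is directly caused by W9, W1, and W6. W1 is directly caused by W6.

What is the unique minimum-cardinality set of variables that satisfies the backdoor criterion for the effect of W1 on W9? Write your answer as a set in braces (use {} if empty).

{}

Variables eligible for adjustment (non-descendants of W1, excluding W1 and W9): {W6}.
Backdoor paths from W1 to W9:
  P1: W1 <- W6 -> W2 <- W9
Each backdoor path contains an unconditioned collider, so every path is already blocked with the empty conditioning set:
  P1: blocked at collider W2 (neither it nor any descendant is in the conditioning set).
The empty set is therefore the unique smallest valid set.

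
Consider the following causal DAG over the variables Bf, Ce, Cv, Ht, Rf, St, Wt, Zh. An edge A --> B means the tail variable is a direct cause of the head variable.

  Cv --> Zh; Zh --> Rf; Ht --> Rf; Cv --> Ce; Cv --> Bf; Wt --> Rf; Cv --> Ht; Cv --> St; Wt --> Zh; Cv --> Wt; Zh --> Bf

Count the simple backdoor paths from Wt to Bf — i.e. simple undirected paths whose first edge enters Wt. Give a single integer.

A backdoor path from Wt to Bf is any simple undirected path whose first edge points into Wt (i.e. leaves Wt via a parent).
Parents of Wt: {Cv}.
Enumerating:
  P1: Wt <- Cv -> Ht -> Rf <- Zh -> Bf
  P2: Wt <- Cv -> Zh -> Bf
  P3: Wt <- Cv -> Bf
That exhausts the simple backdoor paths. Count: 3.

3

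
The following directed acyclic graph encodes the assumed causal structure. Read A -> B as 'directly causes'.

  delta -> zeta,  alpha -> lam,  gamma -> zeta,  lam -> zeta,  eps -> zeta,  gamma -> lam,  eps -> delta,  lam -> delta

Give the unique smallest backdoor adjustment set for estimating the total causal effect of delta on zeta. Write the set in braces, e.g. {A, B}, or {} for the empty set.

Variables eligible for adjustment (non-descendants of delta, excluding delta and zeta): {alpha, eps, gamma, lam}.
Backdoor paths from delta to zeta:
  P1: delta <- eps -> zeta
  P2: delta <- lam <- gamma -> zeta
  P3: delta <- lam -> zeta
The empty set is not sufficient: P1 (delta <- eps -> zeta) has no collider blocking it and no conditioned non-collider, so it is open.
Try {eps, lam}:
  P1: blocked at fork node eps ∈ conditioning set.
  P2: blocked at chain node lam ∈ conditioning set.
  P3: blocked at fork node lam ∈ conditioning set.
{eps, lam} contains no descendant of delta and blocks every backdoor path.
Every element of {eps, lam} is needed (dropping eps leaves P1 open; dropping lam leaves P2 open), so no proper subset is valid.
Among all size-2 subsets of the eligible variables, only {eps, lam} blocks every backdoor path, so it is the unique smallest valid adjustment set.

{eps, lam}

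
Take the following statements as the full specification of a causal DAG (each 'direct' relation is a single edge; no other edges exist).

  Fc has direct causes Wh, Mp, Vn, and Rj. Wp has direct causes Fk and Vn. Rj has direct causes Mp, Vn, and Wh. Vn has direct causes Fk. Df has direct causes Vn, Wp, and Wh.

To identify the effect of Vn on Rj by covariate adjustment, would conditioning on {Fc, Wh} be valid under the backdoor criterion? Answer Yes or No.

No

Backdoor paths from Vn to Rj (paths whose first edge points into Vn):
  P1: Vn <- Fk -> Wp -> Df <- Wh -> Rj
  P2: Vn <- Fk -> Wp -> Df <- Wh -> Fc <- Mp -> Rj
  P3: Vn <- Fk -> Wp -> Df <- Wh -> Fc <- Rj
Condition 1 (no descendant of Vn in the set): FAILS — Fc is a descendant of Vn.
Condition 2 (every backdoor path blocked by {Fc, Wh}):
  P1: blocked at collider Df (neither it nor any descendant is in the conditioning set).
  P2: blocked at collider Df (neither it nor any descendant is in the conditioning set).
  P3: blocked at collider Df (neither it nor any descendant is in the conditioning set).
{Fc, Wh} does not satisfy the backdoor criterion.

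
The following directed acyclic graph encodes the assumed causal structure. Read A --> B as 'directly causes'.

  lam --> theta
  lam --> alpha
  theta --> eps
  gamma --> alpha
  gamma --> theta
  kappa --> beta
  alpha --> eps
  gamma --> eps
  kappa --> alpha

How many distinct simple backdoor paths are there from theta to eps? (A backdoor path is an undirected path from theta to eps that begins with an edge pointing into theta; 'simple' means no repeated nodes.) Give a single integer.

A backdoor path from theta to eps is any simple undirected path whose first edge points into theta (i.e. leaves theta via a parent).
Parents of theta: {gamma, lam}.
Enumerating:
  P1: theta <- lam -> alpha <- gamma -> eps
  P2: theta <- lam -> alpha -> eps
  P3: theta <- gamma -> alpha -> eps
  P4: theta <- gamma -> eps
That exhausts the simple backdoor paths. Count: 4.

4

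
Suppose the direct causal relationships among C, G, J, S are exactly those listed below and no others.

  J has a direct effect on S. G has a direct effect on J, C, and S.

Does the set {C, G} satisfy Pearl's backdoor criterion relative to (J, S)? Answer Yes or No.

Backdoor paths from J to S (paths whose first edge points into J):
  P1: J <- G -> S
Condition 1 (no descendant of J in the set): holds — descendants of J are {S}; none are in {C, G}.
Condition 2 (every backdoor path blocked by {C, G}):
  P1: blocked at fork node G ∈ conditioning set.
{C, G} satisfies the backdoor criterion.

Yes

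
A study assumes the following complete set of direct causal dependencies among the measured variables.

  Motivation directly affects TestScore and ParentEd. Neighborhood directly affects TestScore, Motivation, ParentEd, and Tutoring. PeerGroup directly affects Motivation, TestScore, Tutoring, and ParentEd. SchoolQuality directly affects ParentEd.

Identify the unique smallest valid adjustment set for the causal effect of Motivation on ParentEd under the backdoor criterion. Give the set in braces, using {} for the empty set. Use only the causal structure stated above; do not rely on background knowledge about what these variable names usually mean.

{Neighborhood, PeerGroup}

Variables eligible for adjustment (non-descendants of Motivation, excluding Motivation and ParentEd): {Neighborhood, PeerGroup, SchoolQuality, Tutoring}.
Backdoor paths from Motivation to ParentEd:
  P1: Motivation <- Neighborhood -> Tutoring <- PeerGroup -> ParentEd
  P2: Motivation <- Neighborhood -> TestScore <- PeerGroup -> ParentEd
  P3: Motivation <- Neighborhood -> ParentEd
  P4: Motivation <- PeerGroup -> Tutoring <- Neighborhood -> ParentEd
  P5: Motivation <- PeerGroup -> TestScore <- Neighborhood -> ParentEd
  P6: Motivation <- PeerGroup -> ParentEd
The empty set is not sufficient: P3 (Motivation <- Neighborhood -> ParentEd) has no collider blocking it and no conditioned non-collider, so it is open.
Try {Neighborhood, PeerGroup}:
  P1: blocked at fork node Neighborhood ∈ conditioning set.
  P2: blocked at fork node Neighborhood ∈ conditioning set.
  P3: blocked at fork node Neighborhood ∈ conditioning set.
  P4: blocked at fork node PeerGroup ∈ conditioning set.
  P5: blocked at fork node PeerGroup ∈ conditioning set.
  P6: blocked at fork node PeerGroup ∈ conditioning set.
{Neighborhood, PeerGroup} contains no descendant of Motivation and blocks every backdoor path.
Every element of {Neighborhood, PeerGroup} is needed (dropping Neighborhood leaves P3 open; dropping PeerGroup leaves P6 open), so no proper subset is valid.
Among all size-2 subsets of the eligible variables, only {Neighborhood, PeerGroup} blocks every backdoor path, so it is the unique smallest valid adjustment set.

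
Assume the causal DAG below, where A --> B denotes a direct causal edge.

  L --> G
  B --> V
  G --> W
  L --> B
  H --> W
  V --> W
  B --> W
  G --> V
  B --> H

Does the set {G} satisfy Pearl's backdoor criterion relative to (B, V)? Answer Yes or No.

Backdoor paths from B to V (paths whose first edge points into B):
  P1: B <- L -> G -> V
  P2: B <- L -> G -> W <- V
Condition 1 (no descendant of B in the set): holds — descendants of B are {H, V, W}; none are in {G}.
Condition 2 (every backdoor path blocked by {G}):
  P1: blocked at chain node G ∈ conditioning set.
  P2: blocked at chain node G ∈ conditioning set.
{G} satisfies the backdoor criterion.

Yes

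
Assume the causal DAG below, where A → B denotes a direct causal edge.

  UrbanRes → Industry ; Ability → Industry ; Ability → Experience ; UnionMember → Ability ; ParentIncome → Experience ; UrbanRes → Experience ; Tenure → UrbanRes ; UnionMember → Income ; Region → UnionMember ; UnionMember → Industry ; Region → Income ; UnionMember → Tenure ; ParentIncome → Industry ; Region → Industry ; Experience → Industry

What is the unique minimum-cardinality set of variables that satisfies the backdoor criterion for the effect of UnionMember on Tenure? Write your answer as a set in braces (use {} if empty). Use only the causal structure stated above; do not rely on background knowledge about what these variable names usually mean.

Variables eligible for adjustment (non-descendants of UnionMember, excluding UnionMember and Tenure): {ParentIncome, Region}.
Backdoor paths from UnionMember to Tenure:
  P1: UnionMember <- Region -> Industry <- ParentIncome -> Experience <- UrbanRes <- Tenure
  P2: UnionMember <- Region -> Industry <- Ability -> Experience <- UrbanRes <- Tenure
  P3: UnionMember <- Region -> Industry <- UrbanRes <- Tenure
  P4: UnionMember <- Region -> Industry <- Experience <- UrbanRes <- Tenure
Each backdoor path contains an unconditioned collider, so every path is already blocked with the empty conditioning set:
  P1: blocked at collider Industry (neither it nor any descendant is in the conditioning set).
  P2: blocked at collider Industry (neither it nor any descendant is in the conditioning set).
  P3: blocked at collider Industry (neither it nor any descendant is in the conditioning set).
  P4: blocked at collider Industry (neither it nor any descendant is in the conditioning set).
The empty set is therefore the unique smallest valid set.

{}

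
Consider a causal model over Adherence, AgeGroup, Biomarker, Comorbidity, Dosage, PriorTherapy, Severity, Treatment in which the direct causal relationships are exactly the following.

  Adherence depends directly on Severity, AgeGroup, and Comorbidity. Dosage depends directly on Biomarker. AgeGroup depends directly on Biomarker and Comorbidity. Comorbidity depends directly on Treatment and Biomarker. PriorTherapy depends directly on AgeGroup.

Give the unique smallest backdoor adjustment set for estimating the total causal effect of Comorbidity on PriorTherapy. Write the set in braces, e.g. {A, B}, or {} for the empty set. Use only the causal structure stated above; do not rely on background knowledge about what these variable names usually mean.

Variables eligible for adjustment (non-descendants of Comorbidity, excluding Comorbidity and PriorTherapy): {Biomarker, Dosage, Severity, Treatment}.
Backdoor paths from Comorbidity to PriorTherapy:
  P1: Comorbidity <- Biomarker -> AgeGroup -> PriorTherapy
The empty set is not sufficient: P1 (Comorbidity <- Biomarker -> AgeGroup -> PriorTherapy) has no collider blocking it and no conditioned non-collider, so it is open.
Try {Biomarker}:
  P1: blocked at fork node Biomarker ∈ conditioning set.
{Biomarker} contains no descendant of Comorbidity and blocks every backdoor path.
No other singleton works — e.g. {Treatment} leaves P1 open — so {Biomarker} is the unique smallest valid adjustment set.

{Biomarker}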